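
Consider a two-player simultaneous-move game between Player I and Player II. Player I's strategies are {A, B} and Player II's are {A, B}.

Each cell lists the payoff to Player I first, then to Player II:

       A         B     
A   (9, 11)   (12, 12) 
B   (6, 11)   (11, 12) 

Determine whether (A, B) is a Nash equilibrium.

At (A, B), Player I earns 12; switching to B would give 11, so Player I has no profitable deviation.
Player II earns 12; switching to A would give 11, so Player II has no profitable deviation.
Neither player can gain by a unilateral deviation, so this profile is a Nash equilibrium.

Yes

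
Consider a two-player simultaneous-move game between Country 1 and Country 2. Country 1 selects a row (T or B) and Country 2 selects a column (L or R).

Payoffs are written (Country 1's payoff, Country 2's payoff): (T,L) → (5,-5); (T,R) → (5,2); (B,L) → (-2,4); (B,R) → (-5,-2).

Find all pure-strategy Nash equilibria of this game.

(T, L): Country 2 prefers R (2 > -5) — not an equilibrium.
(T, R): Country 1 gets 5 ≥ -5 from B, and Country 2 gets 2 ≥ -5 from L — Nash equilibrium.
(B, L): Country 1 prefers T (5 > -2) — not an equilibrium.
(B, R): Country 1 prefers T (5 > -5); Country 2 prefers L (4 > -2) — not an equilibrium.

(T, R)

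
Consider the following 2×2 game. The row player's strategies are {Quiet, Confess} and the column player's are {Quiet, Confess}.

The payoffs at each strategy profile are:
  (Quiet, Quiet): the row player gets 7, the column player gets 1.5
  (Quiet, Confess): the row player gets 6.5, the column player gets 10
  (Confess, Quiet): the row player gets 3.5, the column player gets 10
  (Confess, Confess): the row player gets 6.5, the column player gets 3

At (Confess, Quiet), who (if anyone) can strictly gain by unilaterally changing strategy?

The row player

The row player at (Confess, Quiet) earns 3.5; deviating to Quiet yields 7 — a strict improvement.
The column player earns 10; deviating to Confess yields 3 — not better.
Only the row player has a strictly profitable deviation.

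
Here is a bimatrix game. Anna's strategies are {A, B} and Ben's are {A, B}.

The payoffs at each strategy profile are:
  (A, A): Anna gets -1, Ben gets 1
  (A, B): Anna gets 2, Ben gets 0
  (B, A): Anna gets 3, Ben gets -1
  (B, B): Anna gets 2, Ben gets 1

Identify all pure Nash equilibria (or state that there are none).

(B, B)

(A, A): Anna prefers B (3 > -1) — not an equilibrium.
(A, B): Ben prefers A (1 > 0) — not an equilibrium.
(B, A): Ben prefers B (1 > -1) — not an equilibrium.
(B, B): Anna gets 2 ≥ 2 from A, and Ben gets 1 ≥ -1 from A — Nash equilibrium.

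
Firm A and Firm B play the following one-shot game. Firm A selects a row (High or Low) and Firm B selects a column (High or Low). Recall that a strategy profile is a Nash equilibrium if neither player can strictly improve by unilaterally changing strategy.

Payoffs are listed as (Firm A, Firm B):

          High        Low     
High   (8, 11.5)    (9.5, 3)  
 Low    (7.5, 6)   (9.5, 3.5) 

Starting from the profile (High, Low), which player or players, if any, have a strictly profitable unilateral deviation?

Firm A at (High, Low) earns 9.5; deviating to Low yields 9.5 — not better.
Firm B earns 3; deviating to High yields 11.5 — a strict improvement.
Only Firm B has a strictly profitable deviation.

Firm B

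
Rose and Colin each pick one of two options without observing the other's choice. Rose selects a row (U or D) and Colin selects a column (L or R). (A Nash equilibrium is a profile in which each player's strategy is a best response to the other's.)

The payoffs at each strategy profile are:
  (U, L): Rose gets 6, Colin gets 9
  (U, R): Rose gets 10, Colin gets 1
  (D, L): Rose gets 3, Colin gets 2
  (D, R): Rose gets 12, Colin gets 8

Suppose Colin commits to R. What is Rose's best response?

Against R, Rose earns 10 from U and 12 from D.
So D is the best response.

D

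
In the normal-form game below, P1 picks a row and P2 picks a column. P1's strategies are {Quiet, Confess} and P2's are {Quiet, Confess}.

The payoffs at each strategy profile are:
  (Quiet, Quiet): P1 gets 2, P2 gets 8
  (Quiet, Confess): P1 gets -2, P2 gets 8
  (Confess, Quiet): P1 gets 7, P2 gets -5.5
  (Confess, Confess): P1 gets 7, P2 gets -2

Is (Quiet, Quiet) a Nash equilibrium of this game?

At (Quiet, Quiet), P1 earns 2; switching to Confess would give 7, so P1 would deviate.
P2 earns 8; switching to Confess would give 8, so P2 has no profitable deviation.
Since at least one player can profitably deviate, this is not a Nash equilibrium.

No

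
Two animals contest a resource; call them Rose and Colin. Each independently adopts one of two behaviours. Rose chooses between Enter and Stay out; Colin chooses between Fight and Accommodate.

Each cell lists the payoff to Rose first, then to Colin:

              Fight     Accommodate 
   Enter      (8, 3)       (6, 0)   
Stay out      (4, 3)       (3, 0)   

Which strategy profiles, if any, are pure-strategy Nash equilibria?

(Enter, Fight)

(Enter, Fight): Rose gets 8 ≥ 4 from Stay out, and Colin gets 3 ≥ 0 from Accommodate — Nash equilibrium.
(Enter, Accommodate): Colin prefers Fight (3 > 0) — not an equilibrium.
(Stay out, Fight): Rose prefers Enter (8 > 4) — not an equilibrium.
(Stay out, Accommodate): Rose prefers Enter (6 > 3); Colin prefers Fight (3 > 0) — not an equilibrium.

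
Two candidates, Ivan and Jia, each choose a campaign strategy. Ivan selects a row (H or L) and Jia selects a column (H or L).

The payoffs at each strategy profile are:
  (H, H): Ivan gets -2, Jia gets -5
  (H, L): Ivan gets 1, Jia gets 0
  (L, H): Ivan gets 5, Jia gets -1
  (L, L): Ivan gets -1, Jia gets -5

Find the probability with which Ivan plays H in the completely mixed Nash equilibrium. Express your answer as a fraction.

4/9

Let x be the probability that Ivan plays H. In a completely mixed equilibrium, Jia must be indifferent between H and L.
Jia's expected payoff from H is −5x − (1−x); from L it is −5(1−x).
Setting these equal: −4x − 1 = 5x − 5, so x = 4/9.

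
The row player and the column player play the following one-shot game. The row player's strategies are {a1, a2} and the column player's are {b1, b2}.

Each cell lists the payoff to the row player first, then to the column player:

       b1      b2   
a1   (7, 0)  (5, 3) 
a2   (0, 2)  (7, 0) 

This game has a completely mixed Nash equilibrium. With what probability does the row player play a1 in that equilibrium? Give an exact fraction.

Let r be the probability that the row player plays a1. In a completely mixed equilibrium, the column player must be indifferent between b1 and b2.
The column player's expected payoff from b1 is 2(1−r); from b2 it is 3r.
Setting these equal: −2r + 2 = 3r, so r = 2/5.

2/5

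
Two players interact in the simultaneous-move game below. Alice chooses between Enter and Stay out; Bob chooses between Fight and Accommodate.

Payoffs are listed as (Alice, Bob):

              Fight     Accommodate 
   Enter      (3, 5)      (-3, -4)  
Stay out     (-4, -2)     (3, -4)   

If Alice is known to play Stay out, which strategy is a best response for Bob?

Fight

Against Stay out, Bob earns -2 from Fight and -4 from Accommodate.
So Fight is the best response.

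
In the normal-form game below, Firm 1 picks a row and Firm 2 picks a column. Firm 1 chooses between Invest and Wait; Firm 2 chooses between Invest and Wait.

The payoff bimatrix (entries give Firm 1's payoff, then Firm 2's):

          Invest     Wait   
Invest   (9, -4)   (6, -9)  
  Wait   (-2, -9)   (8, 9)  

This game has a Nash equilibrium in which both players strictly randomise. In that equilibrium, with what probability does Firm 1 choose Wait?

5/23

Let x be the probability that Firm 1 plays Invest. In a completely mixed equilibrium, Firm 2 must be indifferent between Invest and Wait.
Firm 2's expected payoff from Invest is −4x − 9(1−x); from Wait it is −9x + 9(1−x).
Setting these equal: 5x − 9 = −18x + 9, so x = 18/23.
Therefore Firm 1 plays Wait with probability 1 − 18/23 = 5/23.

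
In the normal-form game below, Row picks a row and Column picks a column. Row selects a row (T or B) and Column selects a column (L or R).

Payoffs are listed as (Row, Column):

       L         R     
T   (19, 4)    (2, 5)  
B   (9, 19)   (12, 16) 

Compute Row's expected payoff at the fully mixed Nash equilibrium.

First find y, the probability Column plays L, from Row's indifference between T and B: 19y + 2(1−y) = 9y + 12(1−y), giving y = 1/2.
Since Row is indifferent in equilibrium, Row's expected payoff equals the payoff from either row against (1/2, 1/2). Using T: 19(1/2) + 2(1/2) = 21/2.

21/2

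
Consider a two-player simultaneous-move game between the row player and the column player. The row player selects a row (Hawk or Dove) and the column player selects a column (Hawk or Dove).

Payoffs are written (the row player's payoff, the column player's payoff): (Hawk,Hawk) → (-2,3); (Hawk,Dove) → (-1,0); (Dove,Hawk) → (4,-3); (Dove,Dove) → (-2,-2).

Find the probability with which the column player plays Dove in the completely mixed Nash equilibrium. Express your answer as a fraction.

6/7

Let q be the probability that the column player plays Hawk. In a completely mixed equilibrium, the row player must be indifferent between Hawk and Dove.
The row player's expected payoff from Hawk is −2q − (1−q); from Dove it is 4q − 2(1−q).
Setting these equal: −q − 1 = 6q − 2, so q = 1/7.
Therefore the column player plays Dove with probability 1 − 1/7 = 6/7.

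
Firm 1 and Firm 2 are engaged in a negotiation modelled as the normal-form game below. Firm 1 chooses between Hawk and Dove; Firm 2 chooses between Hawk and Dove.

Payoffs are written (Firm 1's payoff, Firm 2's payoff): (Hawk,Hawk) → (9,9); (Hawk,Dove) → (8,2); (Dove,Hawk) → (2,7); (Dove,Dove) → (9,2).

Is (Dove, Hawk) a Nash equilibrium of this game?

At (Dove, Hawk), Firm 1 earns 2; switching to Hawk would give 9, so Firm 1 would deviate.
Firm 2 earns 7; switching to Dove would give 2, so Firm 2 has no profitable deviation.
Since at least one player can profitably deviate, this is not a Nash equilibrium.

No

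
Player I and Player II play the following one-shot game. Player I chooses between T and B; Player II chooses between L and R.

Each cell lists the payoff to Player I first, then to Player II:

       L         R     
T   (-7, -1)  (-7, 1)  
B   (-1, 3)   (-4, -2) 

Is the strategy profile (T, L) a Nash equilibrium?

At (T, L), Player I earns -7; switching to B would give -1, so Player I would deviate.
Player II earns -1; switching to R would give 1, so Player II would deviate.
Since at least one player can profitably deviate, this is not a Nash equilibrium.

No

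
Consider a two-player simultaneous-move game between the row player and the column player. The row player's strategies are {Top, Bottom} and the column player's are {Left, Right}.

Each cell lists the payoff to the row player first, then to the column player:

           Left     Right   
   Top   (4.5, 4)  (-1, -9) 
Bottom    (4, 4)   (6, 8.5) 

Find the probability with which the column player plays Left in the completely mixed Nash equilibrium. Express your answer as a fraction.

14/15

Let c be the probability that the column player plays Left. In a completely mixed equilibrium, the row player must be indifferent between Top and Bottom.
The row player's expected payoff from Top is 4.5c − (1−c); from Bottom it is 4c + 6(1−c).
Setting these equal: 5.5c − 1 = −2c + 6, so c = 14/15.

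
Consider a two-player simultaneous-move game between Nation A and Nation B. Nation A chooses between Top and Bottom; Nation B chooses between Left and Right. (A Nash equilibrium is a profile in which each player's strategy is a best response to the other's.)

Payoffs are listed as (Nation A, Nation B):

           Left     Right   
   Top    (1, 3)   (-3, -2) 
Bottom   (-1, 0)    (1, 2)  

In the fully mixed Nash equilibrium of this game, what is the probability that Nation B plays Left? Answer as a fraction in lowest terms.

2/3

Let y be the probability that Nation B plays Left. In a completely mixed equilibrium, Nation A must be indifferent between Top and Bottom.
Nation A's expected payoff from Top is y − 3(1−y); from Bottom it is −y + (1−y).
Setting these equal: 4y − 3 = −2y + 1, so y = 2/3.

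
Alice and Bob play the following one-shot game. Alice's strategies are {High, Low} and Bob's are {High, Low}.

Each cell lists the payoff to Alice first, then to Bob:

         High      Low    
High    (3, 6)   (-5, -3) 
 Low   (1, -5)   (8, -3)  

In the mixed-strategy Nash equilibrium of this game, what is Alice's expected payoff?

29/15

First find y, the probability Bob plays High, from Alice's indifference between High and Low: 3y − 5(1−y) = y + 8(1−y), giving y = 13/15.
Since Alice is indifferent in equilibrium, Alice's expected payoff equals the payoff from either row against (13/15, 2/15). Using High: 3(13/15) − 5(2/15) = 29/15.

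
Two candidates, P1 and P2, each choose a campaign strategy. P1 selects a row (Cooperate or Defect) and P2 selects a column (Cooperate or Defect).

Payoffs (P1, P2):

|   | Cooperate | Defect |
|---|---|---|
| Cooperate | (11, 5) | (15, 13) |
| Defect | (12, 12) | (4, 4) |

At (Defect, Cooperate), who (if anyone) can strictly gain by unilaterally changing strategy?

Neither

P1 at (Defect, Cooperate) earns 12; deviating to Cooperate yields 11 — not better.
P2 earns 12; deviating to Defect yields 4 — not better.
Neither player can strictly improve; the profile is a Nash equilibrium.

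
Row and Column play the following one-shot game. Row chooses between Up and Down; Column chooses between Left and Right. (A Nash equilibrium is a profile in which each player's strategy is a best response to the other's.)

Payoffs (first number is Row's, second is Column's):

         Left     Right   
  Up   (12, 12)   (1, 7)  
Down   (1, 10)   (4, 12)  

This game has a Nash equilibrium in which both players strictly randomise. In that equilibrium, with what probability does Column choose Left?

3/14

Let c be the probability that Column plays Left. In a completely mixed equilibrium, Row must be indifferent between Up and Down.
Row's expected payoff from Up is 12c + (1−c); from Down it is c + 4(1−c).
Setting these equal: 11c + 1 = −3c + 4, so c = 3/14.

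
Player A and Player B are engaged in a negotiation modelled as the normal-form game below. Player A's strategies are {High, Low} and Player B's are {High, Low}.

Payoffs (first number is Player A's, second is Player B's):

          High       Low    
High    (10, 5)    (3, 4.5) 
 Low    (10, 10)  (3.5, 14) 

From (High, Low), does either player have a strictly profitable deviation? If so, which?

Both

Player A at (High, Low) earns 3; deviating to Low yields 3.5 — a strict improvement.
Player B earns 4.5; deviating to High yields 5 — a strict improvement.
Both Player A and Player B have strictly profitable deviations.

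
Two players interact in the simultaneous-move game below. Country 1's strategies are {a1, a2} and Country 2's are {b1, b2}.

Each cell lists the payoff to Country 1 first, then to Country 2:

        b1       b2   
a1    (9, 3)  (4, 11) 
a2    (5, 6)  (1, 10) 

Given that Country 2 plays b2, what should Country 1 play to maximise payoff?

Against b2, Country 1 earns 4 from a1 and 1 from a2.
So a1 is the best response.

a1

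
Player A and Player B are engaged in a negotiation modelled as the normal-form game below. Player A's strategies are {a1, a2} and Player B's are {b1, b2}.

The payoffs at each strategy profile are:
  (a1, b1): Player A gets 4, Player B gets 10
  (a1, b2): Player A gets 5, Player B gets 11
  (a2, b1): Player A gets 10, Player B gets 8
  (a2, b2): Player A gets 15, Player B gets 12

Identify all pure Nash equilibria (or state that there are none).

(a1, b1): Player A prefers a2 (10 > 4); Player B prefers b2 (11 > 10) — not an equilibrium.
(a1, b2): Player A prefers a2 (15 > 5) — not an equilibrium.
(a2, b1): Player B prefers b2 (12 > 8) — not an equilibrium.
(a2, b2): Player A gets 15 ≥ 5 from a1, and Player B gets 12 ≥ 8 from b1 — Nash equilibrium.

(a2, b2)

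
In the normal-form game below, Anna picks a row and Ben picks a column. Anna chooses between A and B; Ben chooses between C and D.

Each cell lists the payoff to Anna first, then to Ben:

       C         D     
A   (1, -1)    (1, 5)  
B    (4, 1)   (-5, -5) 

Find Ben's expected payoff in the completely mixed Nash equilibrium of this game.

0

First find x, the probability Anna plays A, from Ben's indifference between C and D: −x + (1−x) = 5x − 5(1−x), giving x = 1/2.
Since Ben is indifferent in equilibrium, Ben's expected payoff equals the payoff from either column against (1/2, 1/2). Using C: −(1/2) + (1/2) = 0.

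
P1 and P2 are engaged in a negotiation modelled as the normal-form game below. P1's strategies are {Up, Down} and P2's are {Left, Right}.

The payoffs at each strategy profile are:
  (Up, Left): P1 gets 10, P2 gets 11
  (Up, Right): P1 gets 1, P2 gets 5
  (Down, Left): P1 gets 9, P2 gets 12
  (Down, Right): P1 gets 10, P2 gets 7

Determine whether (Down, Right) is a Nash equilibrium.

At (Down, Right), P1 earns 10; switching to Up would give 1, so P1 has no profitable deviation.
P2 earns 7; switching to Left would give 12, so P2 would deviate.
Since at least one player can profitably deviate, this is not a Nash equilibrium.

No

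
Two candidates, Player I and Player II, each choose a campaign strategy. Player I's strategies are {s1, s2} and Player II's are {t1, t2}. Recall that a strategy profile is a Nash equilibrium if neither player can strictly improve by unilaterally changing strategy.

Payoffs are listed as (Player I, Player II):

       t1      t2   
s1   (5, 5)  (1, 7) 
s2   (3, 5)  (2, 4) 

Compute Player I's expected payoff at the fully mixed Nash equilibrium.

First find y, the probability Player II plays t1, from Player I's indifference between s1 and s2: 5y + (1−y) = 3y + 2(1−y), giving y = 1/3.
Since Player I is indifferent in equilibrium, Player I's expected payoff equals the payoff from either row against (1/3, 2/3). Using s1: 5(1/3) + (2/3) = 7/3.

7/3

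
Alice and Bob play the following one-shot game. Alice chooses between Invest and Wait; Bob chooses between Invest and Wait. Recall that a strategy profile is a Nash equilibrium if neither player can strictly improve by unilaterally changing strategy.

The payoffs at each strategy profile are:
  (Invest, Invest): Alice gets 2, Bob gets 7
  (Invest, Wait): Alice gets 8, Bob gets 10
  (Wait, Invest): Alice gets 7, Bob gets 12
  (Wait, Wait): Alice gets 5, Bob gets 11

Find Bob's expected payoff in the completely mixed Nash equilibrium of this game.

First find x, the probability Alice plays Invest, from Bob's indifference between Invest and Wait: 7x + 12(1−x) = 10x + 11(1−x), giving x = 1/4.
Since Bob is indifferent in equilibrium, Bob's expected payoff equals the payoff from either column against (1/4, 3/4). Using Invest: 7(1/4) + 12(3/4) = 43/4.

43/4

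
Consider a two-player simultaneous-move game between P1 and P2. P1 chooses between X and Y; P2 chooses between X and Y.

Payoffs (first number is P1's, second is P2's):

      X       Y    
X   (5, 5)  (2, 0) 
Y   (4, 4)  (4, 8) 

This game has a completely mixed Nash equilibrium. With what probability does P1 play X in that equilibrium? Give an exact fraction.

Let x be the probability that P1 plays X. In a completely mixed equilibrium, P2 must be indifferent between X and Y.
P2's expected payoff from X is 5x + 4(1−x); from Y it is 8(1−x).
Setting these equal: x + 4 = −8x + 8, so x = 4/9.

4/9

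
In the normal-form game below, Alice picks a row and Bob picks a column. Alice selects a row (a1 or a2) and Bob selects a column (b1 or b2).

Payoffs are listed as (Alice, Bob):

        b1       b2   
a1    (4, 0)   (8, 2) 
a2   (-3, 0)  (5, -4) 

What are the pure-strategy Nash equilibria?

(a1, b1): Bob prefers b2 (2 > 0) — not an equilibrium.
(a1, b2): Alice gets 8 ≥ 5 from a2, and Bob gets 2 ≥ 0 from b1 — Nash equilibrium.
(a2, b1): Alice prefers a1 (4 > -3) — not an equilibrium.
(a2, b2): Alice prefers a1 (8 > 5); Bob prefers b1 (0 > -4) — not an equilibrium.

(a1, b2)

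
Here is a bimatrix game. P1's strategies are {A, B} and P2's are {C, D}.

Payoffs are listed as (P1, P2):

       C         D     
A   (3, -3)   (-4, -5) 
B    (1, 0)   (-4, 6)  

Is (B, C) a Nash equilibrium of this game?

At (B, C), P1 earns 1; switching to A would give 3, so P1 would deviate.
P2 earns 0; switching to D would give 6, so P2 would deviate.
Since at least one player can profitably deviate, this is not a Nash equilibrium.

No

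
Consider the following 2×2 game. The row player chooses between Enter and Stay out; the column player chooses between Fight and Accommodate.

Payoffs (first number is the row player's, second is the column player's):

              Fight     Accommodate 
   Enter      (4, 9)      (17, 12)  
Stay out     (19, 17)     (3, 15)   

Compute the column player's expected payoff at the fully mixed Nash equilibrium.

First find p, the probability the row player plays Enter, from the column player's indifference between Fight and Accommodate: 9p + 17(1−p) = 12p + 15(1−p), giving p = 2/5.
Since the column player is indifferent in equilibrium, the column player's expected payoff equals the payoff from either column against (2/5, 3/5). Using Fight: 9(2/5) + 17(3/5) = 69/5.

69/5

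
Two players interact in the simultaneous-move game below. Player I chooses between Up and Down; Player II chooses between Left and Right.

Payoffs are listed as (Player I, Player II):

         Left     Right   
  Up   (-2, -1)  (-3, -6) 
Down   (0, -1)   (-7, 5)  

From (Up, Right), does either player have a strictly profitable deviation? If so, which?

Player II

Player I at (Up, Right) earns -3; deviating to Down yields -7 — not better.
Player II earns -6; deviating to Left yields -1 — a strict improvement.
Only Player II has a strictly profitable deviation.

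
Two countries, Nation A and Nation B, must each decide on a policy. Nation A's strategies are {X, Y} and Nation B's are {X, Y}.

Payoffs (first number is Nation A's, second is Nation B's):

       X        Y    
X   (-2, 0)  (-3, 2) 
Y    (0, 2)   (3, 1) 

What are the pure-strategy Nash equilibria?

(X, X): Nation A prefers Y (0 > -2); Nation B prefers Y (2 > 0) — not an equilibrium.
(X, Y): Nation A prefers Y (3 > -3) — not an equilibrium.
(Y, X): Nation A gets 0 ≥ -2 from X, and Nation B gets 2 ≥ 1 from Y — Nash equilibrium.
(Y, Y): Nation B prefers X (2 > 1) — not an equilibrium.

(Y, X)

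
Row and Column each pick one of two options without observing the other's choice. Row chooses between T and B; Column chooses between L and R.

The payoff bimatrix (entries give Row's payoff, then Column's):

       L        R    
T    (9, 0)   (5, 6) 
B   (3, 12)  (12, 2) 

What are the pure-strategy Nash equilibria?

(T, L): Column prefers R (6 > 0) — not an equilibrium.
(T, R): Row prefers B (12 > 5) — not an equilibrium.
(B, L): Row prefers T (9 > 3) — not an equilibrium.
(B, R): Column prefers L (12 > 2) — not an equilibrium.

none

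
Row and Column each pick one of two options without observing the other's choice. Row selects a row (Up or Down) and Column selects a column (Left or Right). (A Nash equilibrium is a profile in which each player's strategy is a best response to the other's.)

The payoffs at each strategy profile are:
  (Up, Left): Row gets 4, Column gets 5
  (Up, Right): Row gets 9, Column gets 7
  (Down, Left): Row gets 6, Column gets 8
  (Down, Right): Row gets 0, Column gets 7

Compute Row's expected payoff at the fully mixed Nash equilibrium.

First find q, the probability Column plays Left, from Row's indifference between Up and Down: 4q + 9(1−q) = 6q, giving q = 9/11.
Since Row is indifferent in equilibrium, Row's expected payoff equals the payoff from either row against (9/11, 2/11). Using Up: 4(9/11) + 9(2/11) = 54/11.

54/11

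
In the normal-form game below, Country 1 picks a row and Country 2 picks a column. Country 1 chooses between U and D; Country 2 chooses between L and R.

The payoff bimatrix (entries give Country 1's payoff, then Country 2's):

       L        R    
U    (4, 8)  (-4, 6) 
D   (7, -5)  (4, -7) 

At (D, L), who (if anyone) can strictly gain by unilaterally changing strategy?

Neither

Country 1 at (D, L) earns 7; deviating to U yields 4 — not better.
Country 2 earns -5; deviating to R yields -7 — not better.
Neither player can strictly improve; the profile is a Nash equilibrium.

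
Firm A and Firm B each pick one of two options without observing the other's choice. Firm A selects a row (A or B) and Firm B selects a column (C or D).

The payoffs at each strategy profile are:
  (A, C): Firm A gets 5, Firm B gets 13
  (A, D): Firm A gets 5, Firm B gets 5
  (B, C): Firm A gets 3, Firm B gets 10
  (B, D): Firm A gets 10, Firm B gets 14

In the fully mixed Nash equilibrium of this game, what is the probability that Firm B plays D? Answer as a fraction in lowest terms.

2/7

Let q be the probability that Firm B plays C. In a completely mixed equilibrium, Firm A must be indifferent between A and B.
Firm A's expected payoff from A is 5q + 5(1−q); from B it is 3q + 10(1−q).
Setting these equal: 5 = −7q + 10, so q = 5/7.
Therefore Firm B plays D with probability 1 − 5/7 = 2/7.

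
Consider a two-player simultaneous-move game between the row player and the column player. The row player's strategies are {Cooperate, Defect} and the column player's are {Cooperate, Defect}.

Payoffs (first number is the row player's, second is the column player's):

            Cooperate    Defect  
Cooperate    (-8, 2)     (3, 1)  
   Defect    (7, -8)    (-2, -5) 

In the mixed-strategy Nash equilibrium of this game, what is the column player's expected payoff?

First find x, the probability the row player plays Cooperate, from the column player's indifference between Cooperate and Defect: 2x − 8(1−x) = x − 5(1−x), giving x = 3/4.
Since the column player is indifferent in equilibrium, the column player's expected payoff equals the payoff from either column against (3/4, 1/4). Using Cooperate: 2(3/4) − 8(1/4) = -1/2.

-1/2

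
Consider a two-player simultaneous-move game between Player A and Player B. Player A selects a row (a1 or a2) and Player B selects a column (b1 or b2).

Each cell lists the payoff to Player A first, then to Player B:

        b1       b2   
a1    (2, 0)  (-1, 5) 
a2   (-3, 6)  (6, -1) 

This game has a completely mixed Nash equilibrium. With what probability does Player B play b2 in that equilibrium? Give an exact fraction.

Let q be the probability that Player B plays b1. In a completely mixed equilibrium, Player A must be indifferent between a1 and a2.
Player A's expected payoff from a1 is 2q − (1−q); from a2 it is −3q + 6(1−q).
Setting these equal: 3q − 1 = −9q + 6, so q = 7/12.
Therefore Player B plays b2 with probability 1 − 7/12 = 5/12.

5/12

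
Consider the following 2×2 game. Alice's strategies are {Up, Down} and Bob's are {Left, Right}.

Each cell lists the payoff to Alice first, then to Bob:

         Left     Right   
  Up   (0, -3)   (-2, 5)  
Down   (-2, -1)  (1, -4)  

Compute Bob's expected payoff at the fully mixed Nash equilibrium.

-17/11

First find x, the probability Alice plays Up, from Bob's indifference between Left and Right: −3x − (1−x) = 5x − 4(1−x), giving x = 3/11.
Since Bob is indifferent in equilibrium, Bob's expected payoff equals the payoff from either column against (3/11, 8/11). Using Left: −3(3/11) − (8/11) = -17/11.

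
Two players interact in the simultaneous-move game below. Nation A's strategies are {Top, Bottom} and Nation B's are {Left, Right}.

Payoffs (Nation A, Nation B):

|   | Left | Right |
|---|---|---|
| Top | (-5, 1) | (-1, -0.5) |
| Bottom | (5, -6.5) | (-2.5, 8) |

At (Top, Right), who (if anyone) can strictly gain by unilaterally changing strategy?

Nation A at (Top, Right) earns -1; deviating to Bottom yields -2.5 — not better.
Nation B earns -0.5; deviating to Left yields 1 — a strict improvement.
Only Nation B has a strictly profitable deviation.

Nation B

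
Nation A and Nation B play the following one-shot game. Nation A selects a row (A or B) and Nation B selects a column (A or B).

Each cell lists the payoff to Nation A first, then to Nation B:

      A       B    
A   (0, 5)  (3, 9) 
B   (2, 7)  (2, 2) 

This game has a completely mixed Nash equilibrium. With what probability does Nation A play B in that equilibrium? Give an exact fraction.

4/9

Let p be the probability that Nation A plays A. In a completely mixed equilibrium, Nation B must be indifferent between A and B.
Nation B's expected payoff from A is 5p + 7(1−p); from B it is 9p + 2(1−p).
Setting these equal: −2p + 7 = 7p + 2, so p = 5/9.
Therefore Nation A plays B with probability 1 − 5/9 = 4/9.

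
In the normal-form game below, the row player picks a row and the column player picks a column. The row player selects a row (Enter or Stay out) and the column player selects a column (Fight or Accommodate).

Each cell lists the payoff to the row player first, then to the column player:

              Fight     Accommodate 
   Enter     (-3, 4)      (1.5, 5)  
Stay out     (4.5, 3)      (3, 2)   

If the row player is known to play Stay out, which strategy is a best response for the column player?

Fight

Against Stay out, the column player earns 3 from Fight and 2 from Accommodate.
So Fight is the best response.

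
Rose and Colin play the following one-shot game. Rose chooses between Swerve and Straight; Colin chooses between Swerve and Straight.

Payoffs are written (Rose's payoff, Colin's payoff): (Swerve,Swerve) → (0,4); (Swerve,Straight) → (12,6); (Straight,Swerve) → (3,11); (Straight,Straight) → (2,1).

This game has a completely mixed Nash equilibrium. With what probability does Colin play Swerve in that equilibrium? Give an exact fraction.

Let c be the probability that Colin plays Swerve. In a completely mixed equilibrium, Rose must be indifferent between Swerve and Straight.
Rose's expected payoff from Swerve is 12(1−c); from Straight it is 3c + 2(1−c).
Setting these equal: −12c + 12 = c + 2, so c = 10/13.

10/13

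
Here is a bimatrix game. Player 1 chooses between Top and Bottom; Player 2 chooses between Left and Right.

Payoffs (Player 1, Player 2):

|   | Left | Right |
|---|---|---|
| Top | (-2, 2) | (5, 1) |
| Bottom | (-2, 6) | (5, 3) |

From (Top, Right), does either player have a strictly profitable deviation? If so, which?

Player 2

Player 1 at (Top, Right) earns 5; deviating to Bottom yields 5 — not better.
Player 2 earns 1; deviating to Left yields 2 — a strict improvement.
Only Player 2 has a strictly profitable deviation.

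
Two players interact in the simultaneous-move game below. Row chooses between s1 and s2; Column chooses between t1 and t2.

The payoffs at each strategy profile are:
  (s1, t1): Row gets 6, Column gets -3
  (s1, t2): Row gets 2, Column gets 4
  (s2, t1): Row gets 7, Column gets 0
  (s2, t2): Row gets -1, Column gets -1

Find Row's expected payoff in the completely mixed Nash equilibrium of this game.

First find q, the probability Column plays t1, from Row's indifference between s1 and s2: 6q + 2(1−q) = 7q − (1−q), giving q = 3/4.
Since Row is indifferent in equilibrium, Row's expected payoff equals the payoff from either row against (3/4, 1/4). Using s1: 6(3/4) + 2(1/4) = 5.

5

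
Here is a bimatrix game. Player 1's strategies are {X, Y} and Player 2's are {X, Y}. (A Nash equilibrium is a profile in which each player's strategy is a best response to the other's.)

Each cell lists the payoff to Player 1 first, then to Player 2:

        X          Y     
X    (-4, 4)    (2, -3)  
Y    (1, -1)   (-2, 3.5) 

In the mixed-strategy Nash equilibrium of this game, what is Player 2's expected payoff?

First find x, the probability Player 1 plays X, from Player 2's indifference between X and Y: 4x − (1−x) = −3x + 3.5(1−x), giving x = 9/23.
Since Player 2 is indifferent in equilibrium, Player 2's expected payoff equals the payoff from either column against (9/23, 14/23). Using X: 4(9/23) − (14/23) = 22/23.

22/23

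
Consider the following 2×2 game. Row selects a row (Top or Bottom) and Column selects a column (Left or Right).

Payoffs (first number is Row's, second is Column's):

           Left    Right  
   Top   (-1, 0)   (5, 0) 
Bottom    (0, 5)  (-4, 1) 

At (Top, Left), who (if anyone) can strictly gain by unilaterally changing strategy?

Row at (Top, Left) earns -1; deviating to Bottom yields 0 — a strict improvement.
Column earns 0; deviating to Right yields 0 — not better.
Only Row has a strictly profitable deviation.

Row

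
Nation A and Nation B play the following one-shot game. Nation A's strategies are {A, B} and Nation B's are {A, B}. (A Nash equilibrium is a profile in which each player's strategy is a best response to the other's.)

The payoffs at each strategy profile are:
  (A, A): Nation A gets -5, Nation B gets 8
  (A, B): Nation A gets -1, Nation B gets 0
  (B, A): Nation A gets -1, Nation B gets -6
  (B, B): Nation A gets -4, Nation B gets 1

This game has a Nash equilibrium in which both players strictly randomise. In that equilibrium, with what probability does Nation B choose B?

4/7

Let y be the probability that Nation B plays A. In a completely mixed equilibrium, Nation A must be indifferent between A and B.
Nation A's expected payoff from A is −5y − (1−y); from B it is −y − 4(1−y).
Setting these equal: −4y − 1 = 3y − 4, so y = 3/7.
Therefore Nation B plays B with probability 1 − 3/7 = 4/7.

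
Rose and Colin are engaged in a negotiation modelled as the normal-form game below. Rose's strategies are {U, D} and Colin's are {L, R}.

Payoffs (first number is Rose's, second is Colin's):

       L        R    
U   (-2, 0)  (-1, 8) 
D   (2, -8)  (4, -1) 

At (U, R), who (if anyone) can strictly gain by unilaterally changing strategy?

Rose

Rose at (U, R) earns -1; deviating to D yields 4 — a strict improvement.
Colin earns 8; deviating to L yields 0 — not better.
Only Rose has a strictly profitable deviation.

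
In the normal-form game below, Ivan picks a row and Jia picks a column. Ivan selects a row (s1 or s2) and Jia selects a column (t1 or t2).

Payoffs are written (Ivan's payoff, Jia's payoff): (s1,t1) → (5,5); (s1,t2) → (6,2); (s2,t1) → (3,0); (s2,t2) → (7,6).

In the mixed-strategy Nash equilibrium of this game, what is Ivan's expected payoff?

First find y, the probability Jia plays t1, from Ivan's indifference between s1 and s2: 5y + 6(1−y) = 3y + 7(1−y), giving y = 1/3.
Since Ivan is indifferent in equilibrium, Ivan's expected payoff equals the payoff from either row against (1/3, 2/3). Using s1: 5(1/3) + 6(2/3) = 17/3.

17/3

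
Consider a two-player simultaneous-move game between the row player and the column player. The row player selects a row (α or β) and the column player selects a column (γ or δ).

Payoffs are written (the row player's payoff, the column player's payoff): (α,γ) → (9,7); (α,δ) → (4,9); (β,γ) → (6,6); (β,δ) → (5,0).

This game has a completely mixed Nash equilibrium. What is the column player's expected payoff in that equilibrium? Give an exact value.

27/4

First find x, the probability the row player plays α, from the column player's indifference between γ and δ: 7x + 6(1−x) = 9x, giving x = 3/4.
Since the column player is indifferent in equilibrium, the column player's expected payoff equals the payoff from either column against (3/4, 1/4). Using γ: 7(3/4) + 6(1/4) = 27/4.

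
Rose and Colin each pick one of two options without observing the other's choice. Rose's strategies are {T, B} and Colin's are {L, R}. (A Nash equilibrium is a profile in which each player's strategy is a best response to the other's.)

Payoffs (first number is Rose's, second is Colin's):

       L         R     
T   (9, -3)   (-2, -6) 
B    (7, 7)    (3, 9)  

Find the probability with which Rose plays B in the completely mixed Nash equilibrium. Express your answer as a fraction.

Let x be the probability that Rose plays T. In a completely mixed equilibrium, Colin must be indifferent between L and R.
Colin's expected payoff from L is −3x + 7(1−x); from R it is −6x + 9(1−x).
Setting these equal: −10x + 7 = −15x + 9, so x = 2/5.
Therefore Rose plays B with probability 1 − 2/5 = 3/5.

3/5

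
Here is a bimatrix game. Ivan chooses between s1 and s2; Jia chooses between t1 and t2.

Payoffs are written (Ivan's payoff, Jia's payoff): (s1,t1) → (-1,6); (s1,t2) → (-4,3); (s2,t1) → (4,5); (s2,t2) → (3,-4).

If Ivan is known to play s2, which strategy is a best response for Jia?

Against s2, Jia earns 5 from t1 and -4 from t2.
So t1 is the best response.

t1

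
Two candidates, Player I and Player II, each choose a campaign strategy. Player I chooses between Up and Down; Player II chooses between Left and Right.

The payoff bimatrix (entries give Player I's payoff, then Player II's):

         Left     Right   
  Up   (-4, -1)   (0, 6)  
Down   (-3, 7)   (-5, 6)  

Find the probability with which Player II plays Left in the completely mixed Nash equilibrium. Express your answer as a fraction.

Let c be the probability that Player II plays Left. In a completely mixed equilibrium, Player I must be indifferent between Up and Down.
Player I's expected payoff from Up is −4c; from Down it is −3c − 5(1−c).
Setting these equal: −4c = 2c − 5, so c = 5/6.

5/6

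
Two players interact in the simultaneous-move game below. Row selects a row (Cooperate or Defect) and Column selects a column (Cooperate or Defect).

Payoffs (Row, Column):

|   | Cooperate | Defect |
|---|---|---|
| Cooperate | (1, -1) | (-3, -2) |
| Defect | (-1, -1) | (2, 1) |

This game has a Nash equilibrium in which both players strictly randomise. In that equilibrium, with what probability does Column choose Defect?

2/7

Let y be the probability that Column plays Cooperate. In a completely mixed equilibrium, Row must be indifferent between Cooperate and Defect.
Row's expected payoff from Cooperate is y − 3(1−y); from Defect it is −y + 2(1−y).
Setting these equal: 4y − 3 = −3y + 2, so y = 5/7.
Therefore Column plays Defect with probability 1 − 5/7 = 2/7.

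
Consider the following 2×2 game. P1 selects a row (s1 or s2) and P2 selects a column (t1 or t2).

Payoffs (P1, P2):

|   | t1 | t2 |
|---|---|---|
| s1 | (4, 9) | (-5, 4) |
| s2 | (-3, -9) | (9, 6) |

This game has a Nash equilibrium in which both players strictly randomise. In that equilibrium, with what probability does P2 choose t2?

1/3

Let c be the probability that P2 plays t1. In a completely mixed equilibrium, P1 must be indifferent between s1 and s2.
P1's expected payoff from s1 is 4c − 5(1−c); from s2 it is −3c + 9(1−c).
Setting these equal: 9c − 5 = −12c + 9, so c = 2/3.
Therefore P2 plays t2 with probability 1 − 2/3 = 1/3.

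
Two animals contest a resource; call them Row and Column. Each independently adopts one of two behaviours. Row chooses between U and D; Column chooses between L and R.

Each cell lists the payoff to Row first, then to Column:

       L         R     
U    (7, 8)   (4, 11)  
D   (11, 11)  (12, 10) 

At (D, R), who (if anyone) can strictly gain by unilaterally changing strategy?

Row at (D, R) earns 12; deviating to U yields 4 — not better.
Column earns 10; deviating to L yields 11 — a strict improvement.
Only Column has a strictly profitable deviation.

Column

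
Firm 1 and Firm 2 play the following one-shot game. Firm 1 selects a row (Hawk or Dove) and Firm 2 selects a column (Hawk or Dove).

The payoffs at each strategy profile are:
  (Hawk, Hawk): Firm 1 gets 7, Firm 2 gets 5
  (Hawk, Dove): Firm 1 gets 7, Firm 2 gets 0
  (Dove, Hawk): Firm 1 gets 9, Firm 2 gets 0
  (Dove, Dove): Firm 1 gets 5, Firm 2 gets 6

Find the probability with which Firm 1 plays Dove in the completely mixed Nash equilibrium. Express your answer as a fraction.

Let r be the probability that Firm 1 plays Hawk. In a completely mixed equilibrium, Firm 2 must be indifferent between Hawk and Dove.
Firm 2's expected payoff from Hawk is 5r; from Dove it is 6(1−r).
Setting these equal: 5r = −6r + 6, so r = 6/11.
Therefore Firm 1 plays Dove with probability 1 − 6/11 = 5/11.

5/11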